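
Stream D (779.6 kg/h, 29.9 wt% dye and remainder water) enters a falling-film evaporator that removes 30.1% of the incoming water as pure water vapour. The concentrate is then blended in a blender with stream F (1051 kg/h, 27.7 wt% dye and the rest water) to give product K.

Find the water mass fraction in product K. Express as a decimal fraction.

Vapour removed = 0.301×0.701×779.6 = 164.5 kg/h; concentrate = 615.1 kg/h.
water reaching the mixer = 382 (from concentrate) + 1051×0.723 = 1141.9 kg/h.
Product flow = 615.1 + 1051 = 1666.1 kg/h; water fraction = 0.685.

0.685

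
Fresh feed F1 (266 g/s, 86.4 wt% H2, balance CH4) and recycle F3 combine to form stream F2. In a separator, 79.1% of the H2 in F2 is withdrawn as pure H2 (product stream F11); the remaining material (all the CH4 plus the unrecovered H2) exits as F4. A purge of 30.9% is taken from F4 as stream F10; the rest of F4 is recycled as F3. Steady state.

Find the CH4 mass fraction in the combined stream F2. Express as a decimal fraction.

0.304

CH4 enters only via F1 and leaves only via the purge: 266×0.136 = 0.309×(CH4 in F4), and the separator passes all CH4, so CH4 in F2 = CH4 in F4 = 117.07 g/s.
H2 in F2: m_A = 266×0.864 + (1−0.309)·(1−0.791)·m_A, so m_A = 229.82/0.8556 = 268.62 g/s.
F2 = 268.62 + 117.07 = 385.69 g/s.
CH4 fraction in F2 = 117.07/385.69 = 0.304.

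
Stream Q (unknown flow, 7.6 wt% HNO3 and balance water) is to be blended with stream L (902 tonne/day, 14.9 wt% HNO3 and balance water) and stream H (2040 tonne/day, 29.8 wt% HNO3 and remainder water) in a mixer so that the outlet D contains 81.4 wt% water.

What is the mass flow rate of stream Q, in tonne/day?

1774 tonne/day

Let Q be the unknown flow. Total out = 2942 + Q.
water balance: 2199.7 + 0.924·Q = 0.814·(2942 + Q)
(0.924 − 0.814)·Q = 0.814×2942 − 2199.7 = 195.11
Q = 195.11 / 0.110 = 1773.7 tonne/day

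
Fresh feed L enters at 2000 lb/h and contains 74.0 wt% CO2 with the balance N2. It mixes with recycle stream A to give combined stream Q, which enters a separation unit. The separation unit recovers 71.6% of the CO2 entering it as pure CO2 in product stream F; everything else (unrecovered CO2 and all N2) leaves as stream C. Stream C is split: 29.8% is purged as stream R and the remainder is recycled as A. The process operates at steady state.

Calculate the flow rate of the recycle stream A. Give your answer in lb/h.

1594 lb/h

N2 enters only via L and leaves only via the purge: 2000×0.260 = 0.298×(N2 in C), and the separation unit passes all N2, so N2 in Q = N2 in C = 1745 lb/h.
CO2 in Q: m_A = 2000×0.740 + (1−0.298)·(1−0.716)·m_A, so m_A = 1480/0.8006 = 1848.5 lb/h.
C = (1−0.716)×1848.5 + 1745 = 2270 lb/h.
Recycle A = (1−0.298)×2270 = 1593.5 lb/h.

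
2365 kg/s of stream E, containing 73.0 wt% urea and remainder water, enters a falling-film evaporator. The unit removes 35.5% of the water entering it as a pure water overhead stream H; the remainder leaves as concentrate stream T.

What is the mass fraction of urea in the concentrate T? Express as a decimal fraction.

0.8074

urea is not removed: 2365×0.730 = 1726.5 kg/s of urea enters T.
water entering = 2365×0.270 = 638.55 kg/s; overhead removed = 0.355×638.55 = 226.69 kg/s.
Concentrate = 2365 − 226.69 = 2138.3 kg/s.
Mass fraction = 1726.5/2138.3 = 0.8074.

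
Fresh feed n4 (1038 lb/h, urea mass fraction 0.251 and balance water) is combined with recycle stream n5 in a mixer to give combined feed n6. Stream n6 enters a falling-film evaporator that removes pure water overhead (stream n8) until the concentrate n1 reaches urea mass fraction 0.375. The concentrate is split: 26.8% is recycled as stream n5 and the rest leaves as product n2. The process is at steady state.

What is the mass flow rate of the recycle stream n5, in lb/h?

254.4 lb/h

Overall urea balance (none leaves overhead): urea in fresh feed = urea in product, i.e. 1038×0.251 = (1−0.268)·n1·0.375.
n1 = 260.54/(0.375×0.732) = 949.14 lb/h.
Recycle n5 = 0.268×949.14 = 254.37 lb/h.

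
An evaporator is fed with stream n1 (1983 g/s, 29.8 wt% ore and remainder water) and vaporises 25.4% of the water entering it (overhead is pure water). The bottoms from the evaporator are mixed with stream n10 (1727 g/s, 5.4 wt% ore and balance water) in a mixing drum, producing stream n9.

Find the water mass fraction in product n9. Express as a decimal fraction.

0.796

Vapour removed = 0.254×0.702×1983 = 353.58 g/s; concentrate = 1629.4 g/s.
water reaching the mixer = 1038.5 (from concentrate) + 1727×0.946 = 2672.2 g/s.
Product flow = 1629.4 + 1727 = 3356.4 g/s; water fraction = 0.796.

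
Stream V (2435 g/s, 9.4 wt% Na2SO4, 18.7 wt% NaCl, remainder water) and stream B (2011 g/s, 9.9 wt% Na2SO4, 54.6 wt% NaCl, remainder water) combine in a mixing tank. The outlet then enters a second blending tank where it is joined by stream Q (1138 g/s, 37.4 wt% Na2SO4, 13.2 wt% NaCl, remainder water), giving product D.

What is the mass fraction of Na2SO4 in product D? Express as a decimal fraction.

Overall, product flow = 5584 g/s.
Na2SO4 in = 2435×0.094 + 2011×0.099 + 1138×0.374 = 853.59 g/s.
Na2SO4 fraction in D = 0.1529.

0.1529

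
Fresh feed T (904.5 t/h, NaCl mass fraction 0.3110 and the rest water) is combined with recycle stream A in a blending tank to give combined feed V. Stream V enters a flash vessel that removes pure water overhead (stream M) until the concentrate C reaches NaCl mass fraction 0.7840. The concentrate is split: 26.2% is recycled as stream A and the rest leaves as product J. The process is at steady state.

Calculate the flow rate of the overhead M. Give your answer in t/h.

Overall NaCl balance (none leaves overhead): NaCl in fresh feed = NaCl in product, i.e. 904.5×0.311 = (1−0.262)·C·0.784.
C = 281.3/(0.784×0.738) = 486.18 t/h.
Recycle A = 0.262×486.18 = 127.38 t/h.
Combined feed V = 904.5 + 127.38 = 1031.9 t/h.
Overhead M = V − C = 1031.9 − 486.18 = 545.7 t/h.

545.7 t/h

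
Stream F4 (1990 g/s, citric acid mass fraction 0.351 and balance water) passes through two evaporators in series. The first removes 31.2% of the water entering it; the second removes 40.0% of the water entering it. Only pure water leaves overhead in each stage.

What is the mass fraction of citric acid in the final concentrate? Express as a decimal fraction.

0.567

water in feed = 1990×0.649 = 1291.5 g/s.
After stage 1: water left = (1−0.312)×1291.5 = 888.56; stream total = 1587 g/s.
After stage 2: water left = (1−0.400)×888.56 = 533.14; final concentrate = 1231.6 g/s.
citric acid fraction = 698.49/1231.6 = 0.567.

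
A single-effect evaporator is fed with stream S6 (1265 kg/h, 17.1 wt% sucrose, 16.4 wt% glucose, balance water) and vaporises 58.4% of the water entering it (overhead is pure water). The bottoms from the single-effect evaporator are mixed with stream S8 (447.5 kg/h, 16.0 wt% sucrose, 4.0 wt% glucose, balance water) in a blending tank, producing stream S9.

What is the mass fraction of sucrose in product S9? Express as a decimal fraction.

Vapour removed = 0.584×0.665×1265 = 491.28 kg/h; concentrate = 773.72 kg/h.
sucrose reaching the mixer = 216.32 (from concentrate) + 447.5×0.160 = 287.92 kg/h.
Product flow = 773.72 + 447.5 = 1221.2 kg/h; sucrose fraction = 0.2358.

0.2358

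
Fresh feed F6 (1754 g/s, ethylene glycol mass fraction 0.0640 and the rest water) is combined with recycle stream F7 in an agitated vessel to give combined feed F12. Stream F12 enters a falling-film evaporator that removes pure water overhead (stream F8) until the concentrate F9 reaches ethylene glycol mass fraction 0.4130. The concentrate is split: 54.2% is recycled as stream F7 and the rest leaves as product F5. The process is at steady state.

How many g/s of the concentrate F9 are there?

Overall ethylene glycol balance (none leaves overhead): ethylene glycol in fresh feed = ethylene glycol in product, i.e. 1754×0.064 = (1−0.542)·F9·0.413.
F9 = 112.26/(0.413×0.458) = 593.46 g/s.

593.5 g/s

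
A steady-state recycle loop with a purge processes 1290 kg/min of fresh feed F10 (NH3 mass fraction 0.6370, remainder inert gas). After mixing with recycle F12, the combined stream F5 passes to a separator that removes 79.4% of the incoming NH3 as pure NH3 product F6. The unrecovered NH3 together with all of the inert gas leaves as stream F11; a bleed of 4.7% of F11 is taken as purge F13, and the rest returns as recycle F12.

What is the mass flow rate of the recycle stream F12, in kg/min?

9696 kg/min

inert gas enters only via F10 and leaves only via the purge: 1290×0.363 = 0.047×(inert gas in F11), and the separator passes all inert gas, so inert gas in F5 = inert gas in F11 = 9963.2 kg/min.
NH3 in F5: m_A = 1290×0.637 + (1−0.047)·(1−0.794)·m_A, so m_A = 821.73/0.8037 = 1022.5 kg/min.
F11 = (1−0.794)×1022.5 + 9963.2 = 10174 kg/min.
Recycle F12 = (1−0.047)×10174 = 9695.6 kg/min.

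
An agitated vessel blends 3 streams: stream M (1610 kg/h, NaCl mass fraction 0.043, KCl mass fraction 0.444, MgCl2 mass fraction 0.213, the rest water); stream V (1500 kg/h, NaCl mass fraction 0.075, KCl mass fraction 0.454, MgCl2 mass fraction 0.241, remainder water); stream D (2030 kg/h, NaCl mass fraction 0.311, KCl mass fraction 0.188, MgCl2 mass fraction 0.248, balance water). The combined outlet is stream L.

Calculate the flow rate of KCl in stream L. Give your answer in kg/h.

KCl out = KCl in = 1610×0.444 + 1500×0.454 + 2030×0.188 = 1777.5 kg/h.

1777 kg/h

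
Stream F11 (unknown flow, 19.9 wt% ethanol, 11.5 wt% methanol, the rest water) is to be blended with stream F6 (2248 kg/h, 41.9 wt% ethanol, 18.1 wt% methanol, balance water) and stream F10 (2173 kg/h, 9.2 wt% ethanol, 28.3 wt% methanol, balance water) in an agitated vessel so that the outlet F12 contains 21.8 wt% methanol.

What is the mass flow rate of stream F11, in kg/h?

Let F11 be the unknown flow. Total out = 4421 + F11.
methanol balance: 1021.8 + 0.115·F11 = 0.218·(4421 + F11)
(0.115 − 0.218)·F11 = 0.218×4421 − 1021.8 = -58.069
F11 = -58.069 / -0.103 = 563.78 kg/h

563.8 kg/h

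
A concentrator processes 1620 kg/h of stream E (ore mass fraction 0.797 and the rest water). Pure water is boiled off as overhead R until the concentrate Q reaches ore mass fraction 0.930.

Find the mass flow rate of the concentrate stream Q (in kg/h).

1388 kg/h

ore is conserved: 1620×0.797 = 1291.1 kg/h all reports to the concentrate.
Concentrate = 1291.1/(target fraction) = 1388.3 kg/h.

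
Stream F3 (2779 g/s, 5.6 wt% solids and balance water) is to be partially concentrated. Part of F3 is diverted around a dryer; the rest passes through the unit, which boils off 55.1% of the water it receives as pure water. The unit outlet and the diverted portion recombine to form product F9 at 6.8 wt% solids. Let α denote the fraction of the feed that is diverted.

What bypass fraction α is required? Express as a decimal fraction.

All 2779×0.056 = 155.62 g/s of solids reaches F9, so F9 = 155.62/0.068 = 2288.6 g/s and vapour = 490.41 g/s.
The evaporator receives (1−α)·2779 of feed at 0.944 water and removes 0.551 of that water:
0.551×0.944×(1−α)×2779 = 490.41
(1−α) = 490.41/1445.5 = 0.3393;  α = 0.6607.

0.661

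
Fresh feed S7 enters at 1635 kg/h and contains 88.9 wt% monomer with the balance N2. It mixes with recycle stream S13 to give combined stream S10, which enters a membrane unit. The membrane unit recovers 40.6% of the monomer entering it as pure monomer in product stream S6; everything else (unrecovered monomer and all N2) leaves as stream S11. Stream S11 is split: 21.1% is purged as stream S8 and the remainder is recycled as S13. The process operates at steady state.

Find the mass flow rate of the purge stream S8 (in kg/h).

N2 enters only via S7 and leaves only via the purge: 1635×0.111 = 0.211×(N2 in S11), and the membrane unit passes all N2, so N2 in S10 = N2 in S11 = 860.12 kg/h.
monomer in S10: m_A = 1635×0.889 + (1−0.211)·(1−0.406)·m_A, so m_A = 1453.5/0.5313 = 2735.6 kg/h.
S11 = (1−0.406)×2735.6 + 860.12 = 2485.1 kg/h.
Purge S8 = 0.211×2485.1 = 524.35 kg/h.

524.3 kg/h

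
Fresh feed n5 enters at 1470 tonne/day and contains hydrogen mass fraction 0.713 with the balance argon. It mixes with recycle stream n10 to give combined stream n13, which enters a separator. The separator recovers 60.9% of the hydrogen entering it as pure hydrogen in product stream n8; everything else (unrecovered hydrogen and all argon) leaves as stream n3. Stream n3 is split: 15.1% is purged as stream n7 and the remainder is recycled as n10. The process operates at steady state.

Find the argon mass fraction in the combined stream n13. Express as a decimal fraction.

0.640

argon enters only via n5 and leaves only via the purge: 1470×0.287 = 0.151×(argon in n3), and the separator passes all argon, so argon in n13 = argon in n3 = 2794 tonne/day.
hydrogen in n13: m_A = 1470×0.713 + (1−0.151)·(1−0.609)·m_A, so m_A = 1048.1/0.6680 = 1568.9 tonne/day.
n13 = 1568.9 + 2794 = 4362.9 tonne/day.
argon fraction in n13 = 2794/4362.9 = 0.640.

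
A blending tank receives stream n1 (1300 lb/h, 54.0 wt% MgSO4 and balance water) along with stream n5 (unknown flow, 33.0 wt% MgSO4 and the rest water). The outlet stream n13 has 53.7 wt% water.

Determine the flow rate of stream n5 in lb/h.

Let n5 be the unknown flow. Total out = 1300 + n5.
water balance: 598 + 0.670·n5 = 0.537·(1300 + n5)
(0.670 − 0.537)·n5 = 0.537×1300 − 598 = 100.1
n5 = 100.1 / 0.133 = 752.63 lb/h

752.6 lb/h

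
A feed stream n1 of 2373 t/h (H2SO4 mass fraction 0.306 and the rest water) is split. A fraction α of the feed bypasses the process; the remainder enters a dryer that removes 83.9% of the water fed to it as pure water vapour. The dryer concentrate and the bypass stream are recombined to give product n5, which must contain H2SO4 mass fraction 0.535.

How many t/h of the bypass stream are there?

All 2373×0.306 = 726.14 t/h of H2SO4 reaches n5, so n5 = 726.14/0.535 = 1357.3 t/h and vapour = 1015.7 t/h.
The evaporator receives (1−α)·2373 of feed at 0.694 water and removes 0.839 of that water:
0.839×0.694×(1−α)×2373 = 1015.7
(1−α) = 1015.7/1381.7 = 0.7351;  α = 0.2649.
Bypass flow = 0.2649×2373 = 628.55 t/h.

628.6 t/h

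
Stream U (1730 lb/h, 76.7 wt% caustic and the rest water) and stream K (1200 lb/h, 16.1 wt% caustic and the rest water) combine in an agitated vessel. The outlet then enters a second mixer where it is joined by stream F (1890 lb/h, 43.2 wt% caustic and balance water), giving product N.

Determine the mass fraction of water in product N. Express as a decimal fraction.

Overall, product flow = 4820 lb/h.
water in = 1730×0.233 + 1200×0.839 + 1890×0.568 = 2483.4 lb/h.
water fraction in N = 0.515.

0.515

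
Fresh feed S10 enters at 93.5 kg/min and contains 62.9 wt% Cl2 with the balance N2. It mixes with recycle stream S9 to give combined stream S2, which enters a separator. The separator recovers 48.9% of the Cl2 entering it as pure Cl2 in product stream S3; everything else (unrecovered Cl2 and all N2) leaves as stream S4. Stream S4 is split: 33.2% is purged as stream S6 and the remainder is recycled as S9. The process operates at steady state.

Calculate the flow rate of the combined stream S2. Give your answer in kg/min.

193.8 kg/min

N2 enters only via S10 and leaves only via the purge: 93.5×0.371 = 0.332×(N2 in S4), and the separator passes all N2, so N2 in S2 = N2 in S4 = 104.48 kg/min.
Cl2 in S2: m_A = 93.5×0.629 + (1−0.332)·(1−0.489)·m_A, so m_A = 58.812/0.6587 = 89.291 kg/min.
S2 = 89.291 + 104.48 = 193.77 kg/min.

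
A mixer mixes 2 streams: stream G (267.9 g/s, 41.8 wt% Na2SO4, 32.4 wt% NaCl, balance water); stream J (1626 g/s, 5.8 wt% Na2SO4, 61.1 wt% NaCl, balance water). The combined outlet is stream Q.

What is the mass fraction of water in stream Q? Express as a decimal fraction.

0.3207

Total flow out = 267.9 + 1626 = 1893.9 g/s.
water in = 267.9×0.258 + 1626×0.331 = 607.32 g/s.
water mass fraction in Q = 607.32/1893.9 = 0.3207.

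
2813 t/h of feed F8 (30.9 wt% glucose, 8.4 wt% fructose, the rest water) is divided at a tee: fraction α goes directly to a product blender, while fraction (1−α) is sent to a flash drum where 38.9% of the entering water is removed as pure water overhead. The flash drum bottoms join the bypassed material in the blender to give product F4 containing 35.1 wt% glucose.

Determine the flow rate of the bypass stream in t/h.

All 2813×0.309 = 869.22 t/h of glucose reaches F4, so F4 = 869.22/0.351 = 2476.4 t/h and vapour = 336.6 t/h.
The evaporator receives (1−α)·2813 of feed at 0.607 water and removes 0.389 of that water:
0.389×0.607×(1−α)×2813 = 336.6
(1−α) = 336.6/664.21 = 0.5068;  α = 0.4932.
Bypass flow = 0.4932×2813 = 1387.5 t/h.

1387 t/h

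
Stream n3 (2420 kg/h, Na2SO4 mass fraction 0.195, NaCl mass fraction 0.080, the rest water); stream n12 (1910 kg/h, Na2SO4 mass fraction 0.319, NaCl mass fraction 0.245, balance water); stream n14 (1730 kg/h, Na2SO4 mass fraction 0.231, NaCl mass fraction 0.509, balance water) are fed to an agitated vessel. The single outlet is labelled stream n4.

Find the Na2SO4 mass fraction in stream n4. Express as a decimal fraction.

0.244

Total flow out = 2420 + 1910 + 1730 = 6060 kg/h.
Na2SO4 in = 2420×0.195 + 1910×0.319 + 1730×0.231 = 1480.8 kg/h.
Na2SO4 mass fraction in n4 = 1480.8/6060 = 0.244.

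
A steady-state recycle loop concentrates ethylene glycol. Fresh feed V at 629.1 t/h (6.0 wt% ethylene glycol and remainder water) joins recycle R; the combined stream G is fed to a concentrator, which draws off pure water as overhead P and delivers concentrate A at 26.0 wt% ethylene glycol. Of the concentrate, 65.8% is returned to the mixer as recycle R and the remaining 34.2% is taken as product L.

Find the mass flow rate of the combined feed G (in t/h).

Overall ethylene glycol balance (none leaves overhead): ethylene glycol in fresh feed = ethylene glycol in product, i.e. 629.1×0.060 = (1−0.658)·A·0.260.
A = 37.746/(0.260×0.342) = 424.49 t/h.
Recycle R = 0.658×424.49 = 279.32 t/h.
Combined feed G = 629.1 + 279.32 = 908.42 t/h.

908.4 t/h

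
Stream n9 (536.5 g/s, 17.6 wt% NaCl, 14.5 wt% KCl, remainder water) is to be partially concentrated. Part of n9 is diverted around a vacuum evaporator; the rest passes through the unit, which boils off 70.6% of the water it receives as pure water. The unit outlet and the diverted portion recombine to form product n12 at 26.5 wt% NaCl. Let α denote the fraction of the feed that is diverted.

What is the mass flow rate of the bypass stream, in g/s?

All 536.5×0.176 = 94.424 g/s of NaCl reaches n12, so n12 = 94.424/0.265 = 356.32 g/s and vapour = 180.18 g/s.
The evaporator receives (1−α)·536.5 of feed at 0.679 water and removes 0.706 of that water:
0.706×0.679×(1−α)×536.5 = 180.18
(1−α) = 180.18/257.18 = 0.7006;  α = 0.2994.
Bypass flow = 0.2994×536.5 = 160.63 g/s.

160.6 g/s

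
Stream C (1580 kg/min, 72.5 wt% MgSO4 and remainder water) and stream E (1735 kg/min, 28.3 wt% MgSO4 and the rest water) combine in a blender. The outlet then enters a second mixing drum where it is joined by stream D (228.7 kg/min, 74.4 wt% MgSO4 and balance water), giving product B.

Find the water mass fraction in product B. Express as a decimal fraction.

Overall, product flow = 3543.7 kg/min.
water in = 1580×0.275 + 1735×0.717 + 228.7×0.256 = 1737 kg/min.
water fraction in B = 0.4902.

0.4902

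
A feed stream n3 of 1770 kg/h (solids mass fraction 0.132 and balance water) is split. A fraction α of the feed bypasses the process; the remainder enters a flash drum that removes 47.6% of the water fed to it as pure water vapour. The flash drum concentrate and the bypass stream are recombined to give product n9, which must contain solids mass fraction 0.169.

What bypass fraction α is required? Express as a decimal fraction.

0.470

All 1770×0.132 = 233.64 kg/h of solids reaches n9, so n9 = 233.64/0.169 = 1382.5 kg/h and vapour = 387.51 kg/h.
The evaporator receives (1−α)·1770 of feed at 0.868 water and removes 0.476 of that water:
0.476×0.868×(1−α)×1770 = 387.51
(1−α) = 387.51/731.31 = 0.5299;  α = 0.4701.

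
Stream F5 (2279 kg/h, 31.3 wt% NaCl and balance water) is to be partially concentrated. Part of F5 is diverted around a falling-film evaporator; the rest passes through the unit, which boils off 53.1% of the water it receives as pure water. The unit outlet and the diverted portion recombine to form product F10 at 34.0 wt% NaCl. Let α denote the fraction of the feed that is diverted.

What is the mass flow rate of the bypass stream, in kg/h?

1783 kg/h

All 2279×0.313 = 713.33 kg/h of NaCl reaches F10, so F10 = 713.33/0.340 = 2098 kg/h and vapour = 180.98 kg/h.
The evaporator receives (1−α)·2279 of feed at 0.687 water and removes 0.531 of that water:
0.531×0.687×(1−α)×2279 = 180.98
(1−α) = 180.98/831.37 = 0.2177;  α = 0.7823.
Bypass flow = 0.7823×2279 = 1782.9 kg/h.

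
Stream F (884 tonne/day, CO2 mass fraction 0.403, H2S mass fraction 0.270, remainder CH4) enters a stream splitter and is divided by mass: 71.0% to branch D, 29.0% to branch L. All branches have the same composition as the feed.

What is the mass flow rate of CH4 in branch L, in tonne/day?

83.83 tonne/day

Branch L total = 0.290×884 = 256.36 tonne/day.
CH4 in L = 0.327×256.36 = 83.83 tonne/day.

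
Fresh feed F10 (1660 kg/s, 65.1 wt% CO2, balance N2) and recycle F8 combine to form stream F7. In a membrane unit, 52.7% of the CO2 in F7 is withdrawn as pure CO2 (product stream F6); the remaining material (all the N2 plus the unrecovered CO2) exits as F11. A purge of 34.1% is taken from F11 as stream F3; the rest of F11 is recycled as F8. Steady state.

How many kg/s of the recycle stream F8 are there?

N2 enters only via F10 and leaves only via the purge: 1660×0.349 = 0.341×(N2 in F11), and the membrane unit passes all N2, so N2 in F7 = N2 in F11 = 1698.9 kg/s.
CO2 in F7: m_A = 1660×0.651 + (1−0.341)·(1−0.527)·m_A, so m_A = 1080.7/0.6883 = 1570.1 kg/s.
F11 = (1−0.527)×1570.1 + 1698.9 = 2441.6 kg/s.
Recycle F8 = (1−0.341)×2441.6 = 1609 kg/s.

1609 kg/s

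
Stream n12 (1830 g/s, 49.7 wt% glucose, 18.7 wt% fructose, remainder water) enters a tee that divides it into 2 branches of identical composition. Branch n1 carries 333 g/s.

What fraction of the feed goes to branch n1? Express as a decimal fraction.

0.182

Fraction to n1 = 333/1830 = 0.1820.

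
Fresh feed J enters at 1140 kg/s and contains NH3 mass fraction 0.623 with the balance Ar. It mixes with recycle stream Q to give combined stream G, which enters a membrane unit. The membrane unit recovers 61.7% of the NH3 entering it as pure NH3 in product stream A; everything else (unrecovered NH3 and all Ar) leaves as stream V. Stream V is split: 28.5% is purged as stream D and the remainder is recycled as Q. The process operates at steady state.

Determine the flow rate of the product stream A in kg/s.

NH3 in G: m_A = 1140×0.623 + (1−0.285)·(1−0.617)·m_A, so m_A = 710.22/0.7262 = 978.06 kg/s.
Product A = 0.617×978.06 = 603.46 kg/s.

603.5 kg/s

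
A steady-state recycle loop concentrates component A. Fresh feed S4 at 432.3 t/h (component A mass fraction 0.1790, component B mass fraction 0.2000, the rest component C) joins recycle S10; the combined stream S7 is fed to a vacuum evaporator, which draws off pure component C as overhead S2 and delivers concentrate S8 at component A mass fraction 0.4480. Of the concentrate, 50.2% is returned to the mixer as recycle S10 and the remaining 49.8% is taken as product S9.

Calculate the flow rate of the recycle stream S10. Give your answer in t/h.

Overall component A balance (none leaves overhead): component A in fresh feed = component A in product, i.e. 432.3×0.179 = (1−0.502)·S8·0.448.
S8 = 77.382/(0.448×0.498) = 346.84 t/h.
Recycle S10 = 0.502×346.84 = 174.11 t/h.

174.1 t/h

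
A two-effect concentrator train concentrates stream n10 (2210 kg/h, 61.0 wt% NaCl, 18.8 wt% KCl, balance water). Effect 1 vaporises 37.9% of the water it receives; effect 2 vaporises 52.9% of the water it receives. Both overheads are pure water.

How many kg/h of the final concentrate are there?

water in feed = 2210×0.202 = 446.42 kg/h.
After stage 1: water left = (1−0.379)×446.42 = 277.23; stream total = 2040.8 kg/h.
After stage 2: water left = (1−0.529)×277.23 = 130.57; final concentrate = 1894.2 kg/h.

1894 kg/h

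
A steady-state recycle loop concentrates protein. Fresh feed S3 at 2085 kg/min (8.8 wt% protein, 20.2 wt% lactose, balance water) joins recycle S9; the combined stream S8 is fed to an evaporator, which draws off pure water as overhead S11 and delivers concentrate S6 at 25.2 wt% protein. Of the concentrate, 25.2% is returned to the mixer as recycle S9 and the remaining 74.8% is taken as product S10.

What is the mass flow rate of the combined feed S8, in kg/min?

2330 kg/min

Overall protein balance (none leaves overhead): protein in fresh feed = protein in product, i.e. 2085×0.088 = (1−0.252)·S6·0.252.
S6 = 183.48/(0.252×0.748) = 973.39 kg/min.
Recycle S9 = 0.252×973.39 = 245.29 kg/min.
Combined feed S8 = 2085 + 245.29 = 2330.3 kg/min.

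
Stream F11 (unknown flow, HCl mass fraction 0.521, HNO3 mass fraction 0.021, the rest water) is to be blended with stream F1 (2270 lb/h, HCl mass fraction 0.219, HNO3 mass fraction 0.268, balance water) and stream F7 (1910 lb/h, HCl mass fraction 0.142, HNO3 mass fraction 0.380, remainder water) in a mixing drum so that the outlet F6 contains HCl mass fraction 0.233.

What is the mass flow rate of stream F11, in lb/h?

713.9 lb/h

Let F11 be the unknown flow. Total out = 4180 + F11.
HCl balance: 768.35 + 0.521·F11 = 0.233·(4180 + F11)
(0.521 − 0.233)·F11 = 0.233×4180 − 768.35 = 205.59
F11 = 205.59 / 0.288 = 713.85 lb/h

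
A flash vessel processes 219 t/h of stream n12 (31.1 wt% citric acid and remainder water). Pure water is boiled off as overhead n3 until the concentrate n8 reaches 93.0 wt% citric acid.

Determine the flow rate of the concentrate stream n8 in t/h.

73.24 t/h

citric acid is conserved: 219×0.311 = 68.109 t/h all reports to the concentrate.
Concentrate = 68.109/(target fraction) = 73.235 t/h.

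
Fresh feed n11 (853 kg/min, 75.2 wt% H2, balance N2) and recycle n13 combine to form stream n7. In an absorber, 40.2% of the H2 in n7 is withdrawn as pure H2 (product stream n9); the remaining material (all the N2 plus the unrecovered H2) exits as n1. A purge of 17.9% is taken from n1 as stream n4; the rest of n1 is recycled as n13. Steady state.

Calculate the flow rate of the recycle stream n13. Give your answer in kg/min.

1589 kg/min

N2 enters only via n11 and leaves only via the purge: 853×0.248 = 0.179×(N2 in n1), and the absorber passes all N2, so N2 in n7 = N2 in n1 = 1181.8 kg/min.
H2 in n7: m_A = 853×0.752 + (1−0.179)·(1−0.402)·m_A, so m_A = 641.46/0.5090 = 1260.1 kg/min.
n1 = (1−0.402)×1260.1 + 1181.8 = 1935.4 kg/min.
Recycle n13 = (1−0.179)×1935.4 = 1588.9 kg/min.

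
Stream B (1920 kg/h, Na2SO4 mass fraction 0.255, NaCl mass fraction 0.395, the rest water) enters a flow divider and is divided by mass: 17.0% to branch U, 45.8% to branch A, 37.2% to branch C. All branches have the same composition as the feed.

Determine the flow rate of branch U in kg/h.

Branch U flow = 0.170×1920 = 326.4 kg/h.

326.4 kg/h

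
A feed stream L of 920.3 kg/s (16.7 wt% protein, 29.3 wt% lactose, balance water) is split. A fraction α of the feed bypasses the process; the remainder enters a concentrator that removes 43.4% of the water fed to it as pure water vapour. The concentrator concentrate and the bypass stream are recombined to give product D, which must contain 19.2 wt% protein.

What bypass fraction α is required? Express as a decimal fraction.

0.444

All 920.3×0.167 = 153.69 kg/s of protein reaches D, so D = 153.69/0.192 = 800.47 kg/s and vapour = 119.83 kg/s.
The evaporator receives (1−α)·920.3 of feed at 0.540 water and removes 0.434 of that water:
0.434×0.540×(1−α)×920.3 = 119.83
(1−α) = 119.83/215.68 = 0.5556;  α = 0.4444.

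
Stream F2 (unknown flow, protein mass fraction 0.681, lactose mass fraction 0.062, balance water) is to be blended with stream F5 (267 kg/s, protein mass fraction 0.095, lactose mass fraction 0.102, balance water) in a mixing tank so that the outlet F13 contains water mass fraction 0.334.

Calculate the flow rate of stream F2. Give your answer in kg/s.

1626 kg/s

Let F2 be the unknown flow. Total out = 267 + F2.
water balance: 214.4 + 0.257·F2 = 0.334·(267 + F2)
(0.257 − 0.334)·F2 = 0.334×267 − 214.4 = -125.22
F2 = -125.22 / -0.077 = 1626.3 kg/s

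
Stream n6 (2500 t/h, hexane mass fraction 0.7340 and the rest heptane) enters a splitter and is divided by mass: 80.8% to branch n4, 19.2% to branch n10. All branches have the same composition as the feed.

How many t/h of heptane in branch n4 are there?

Branch n4 total = 0.808×2500 = 2020 t/h.
heptane in n4 = 0.266×2020 = 537.32 t/h.

537.3 t/h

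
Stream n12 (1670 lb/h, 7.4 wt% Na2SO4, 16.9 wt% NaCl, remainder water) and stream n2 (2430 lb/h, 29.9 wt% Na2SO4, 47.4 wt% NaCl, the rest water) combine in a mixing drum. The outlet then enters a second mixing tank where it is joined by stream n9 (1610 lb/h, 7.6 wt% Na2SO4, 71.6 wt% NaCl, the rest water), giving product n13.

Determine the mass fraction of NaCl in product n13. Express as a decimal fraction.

Overall, product flow = 5710 lb/h.
NaCl in = 1670×0.169 + 2430×0.474 + 1610×0.716 = 2586.8 lb/h.
NaCl fraction in n13 = 0.453.

0.453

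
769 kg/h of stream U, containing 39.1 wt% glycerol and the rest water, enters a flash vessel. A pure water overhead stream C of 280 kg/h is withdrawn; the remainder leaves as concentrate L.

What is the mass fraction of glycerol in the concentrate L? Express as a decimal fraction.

0.615

glycerol is not removed: 769×0.391 = 300.68 kg/h of glycerol enters L.
Concentrate = 769 − 280 = 489 kg/h.
Mass fraction = 300.68/489 = 0.615.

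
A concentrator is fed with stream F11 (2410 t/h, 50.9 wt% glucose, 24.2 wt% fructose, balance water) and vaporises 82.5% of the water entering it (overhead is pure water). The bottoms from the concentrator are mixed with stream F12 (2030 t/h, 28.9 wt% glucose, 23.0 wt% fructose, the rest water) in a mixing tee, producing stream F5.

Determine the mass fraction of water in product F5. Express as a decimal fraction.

Vapour removed = 0.825×0.249×2410 = 495.07 t/h; concentrate = 1914.9 t/h.
water reaching the mixer = 105.02 (from concentrate) + 2030×0.481 = 1081.4 t/h.
Product flow = 1914.9 + 2030 = 3944.9 t/h; water fraction = 0.274.

0.274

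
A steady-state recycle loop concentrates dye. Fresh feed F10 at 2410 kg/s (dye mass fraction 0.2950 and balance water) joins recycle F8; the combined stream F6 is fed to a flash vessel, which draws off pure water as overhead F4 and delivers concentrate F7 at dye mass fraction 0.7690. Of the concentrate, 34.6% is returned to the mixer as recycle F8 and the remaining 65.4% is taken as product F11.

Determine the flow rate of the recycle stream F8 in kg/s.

489.1 kg/s

Overall dye balance (none leaves overhead): dye in fresh feed = dye in product, i.e. 2410×0.295 = (1−0.346)·F7·0.769.
F7 = 710.95/(0.769×0.654) = 1413.6 kg/s.
Recycle F8 = 0.346×1413.6 = 489.12 kg/s.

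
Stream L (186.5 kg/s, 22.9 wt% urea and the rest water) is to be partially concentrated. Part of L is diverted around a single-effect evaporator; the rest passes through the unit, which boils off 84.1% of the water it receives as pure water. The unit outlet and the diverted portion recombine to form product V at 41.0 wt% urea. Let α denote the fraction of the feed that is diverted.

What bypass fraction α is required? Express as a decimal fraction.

0.319

All 186.5×0.229 = 42.709 kg/s of urea reaches V, so V = 42.709/0.410 = 104.17 kg/s and vapour = 82.333 kg/s.
The evaporator receives (1−α)·186.5 of feed at 0.771 water and removes 0.841 of that water:
0.841×0.771×(1−α)×186.5 = 82.333
(1−α) = 82.333/120.93 = 0.6808;  α = 0.3192.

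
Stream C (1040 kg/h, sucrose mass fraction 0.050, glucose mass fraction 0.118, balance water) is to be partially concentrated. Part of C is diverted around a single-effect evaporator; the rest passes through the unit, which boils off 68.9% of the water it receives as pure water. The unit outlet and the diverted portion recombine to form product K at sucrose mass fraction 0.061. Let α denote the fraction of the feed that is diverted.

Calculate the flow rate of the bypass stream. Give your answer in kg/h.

All 1040×0.050 = 52 kg/h of sucrose reaches K, so K = 52/0.061 = 852.46 kg/h and vapour = 187.54 kg/h.
The evaporator receives (1−α)·1040 of feed at 0.832 water and removes 0.689 of that water:
0.689×0.832×(1−α)×1040 = 187.54
(1−α) = 187.54/596.18 = 0.3146;  α = 0.6854.
Bypass flow = 0.6854×1040 = 712.84 kg/h.

712.8 kg/h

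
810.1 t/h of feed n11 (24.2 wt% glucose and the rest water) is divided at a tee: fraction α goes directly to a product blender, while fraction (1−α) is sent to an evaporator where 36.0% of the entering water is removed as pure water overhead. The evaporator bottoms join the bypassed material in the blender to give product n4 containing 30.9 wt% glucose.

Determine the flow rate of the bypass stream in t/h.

All 810.1×0.242 = 196.04 t/h of glucose reaches n4, so n4 = 196.04/0.309 = 634.45 t/h and vapour = 175.65 t/h.
The evaporator receives (1−α)·810.1 of feed at 0.758 water and removes 0.360 of that water:
0.360×0.758×(1−α)×810.1 = 175.65
(1−α) = 175.65/221.06 = 0.7946;  α = 0.2054.
Bypass flow = 0.2054×810.1 = 166.4 t/h.

166.4 t/h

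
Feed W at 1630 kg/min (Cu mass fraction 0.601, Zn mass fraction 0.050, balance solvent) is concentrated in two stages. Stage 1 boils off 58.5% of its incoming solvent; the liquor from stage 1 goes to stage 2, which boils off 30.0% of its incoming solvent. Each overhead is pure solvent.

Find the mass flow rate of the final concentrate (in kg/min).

solvent in feed = 1630×0.349 = 568.87 kg/min.
After stage 1: solvent left = (1−0.585)×568.87 = 236.08; stream total = 1297.2 kg/min.
After stage 2: solvent left = (1−0.300)×236.08 = 165.26; final concentrate = 1226.4 kg/min.

1226 kg/min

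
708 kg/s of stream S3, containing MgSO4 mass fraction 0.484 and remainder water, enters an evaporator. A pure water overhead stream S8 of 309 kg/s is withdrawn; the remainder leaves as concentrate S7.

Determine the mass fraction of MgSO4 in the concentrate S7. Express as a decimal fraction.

0.859

MgSO4 is not removed: 708×0.484 = 342.67 kg/s of MgSO4 enters S7.
Concentrate = 708 − 309 = 399 kg/s.
Mass fraction = 342.67/399 = 0.859.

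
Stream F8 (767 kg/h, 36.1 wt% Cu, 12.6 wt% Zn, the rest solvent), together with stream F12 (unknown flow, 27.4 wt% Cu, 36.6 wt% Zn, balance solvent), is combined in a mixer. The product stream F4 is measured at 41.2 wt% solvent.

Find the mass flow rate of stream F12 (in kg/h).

Let F12 be the unknown flow. Total out = 767 + F12.
solvent balance: 393.47 + 0.360·F12 = 0.412·(767 + F12)
(0.360 − 0.412)·F12 = 0.412×767 − 393.47 = -77.467
F12 = -77.467 / -0.052 = 1489.8 kg/h

1490 kg/h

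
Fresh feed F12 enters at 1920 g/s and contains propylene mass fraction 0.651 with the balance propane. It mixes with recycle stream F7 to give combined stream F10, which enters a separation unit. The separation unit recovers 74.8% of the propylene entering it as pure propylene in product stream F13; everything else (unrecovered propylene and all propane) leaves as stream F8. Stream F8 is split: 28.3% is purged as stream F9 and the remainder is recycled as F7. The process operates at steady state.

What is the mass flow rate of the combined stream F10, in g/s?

3893 g/s

propane enters only via F12 and leaves only via the purge: 1920×0.349 = 0.283×(propane in F8), and the separation unit passes all propane, so propane in F10 = propane in F8 = 2367.8 g/s.
propylene in F10: m_A = 1920×0.651 + (1−0.283)·(1−0.748)·m_A, so m_A = 1249.9/0.8193 = 1525.6 g/s.
F10 = 1525.6 + 2367.8 = 3893.3 g/s.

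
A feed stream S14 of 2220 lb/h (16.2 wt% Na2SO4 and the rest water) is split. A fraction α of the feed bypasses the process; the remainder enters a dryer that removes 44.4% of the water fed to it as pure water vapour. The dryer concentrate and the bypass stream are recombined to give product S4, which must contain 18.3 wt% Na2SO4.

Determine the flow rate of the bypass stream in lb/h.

1535 lb/h

All 2220×0.162 = 359.64 lb/h of Na2SO4 reaches S4, so S4 = 359.64/0.183 = 1965.2 lb/h and vapour = 254.75 lb/h.
The evaporator receives (1−α)·2220 of feed at 0.838 water and removes 0.444 of that water:
0.444×0.838×(1−α)×2220 = 254.75
(1−α) = 254.75/826 = 0.3084;  α = 0.6916.
Bypass flow = 0.6916×2220 = 1535.3 lb/h.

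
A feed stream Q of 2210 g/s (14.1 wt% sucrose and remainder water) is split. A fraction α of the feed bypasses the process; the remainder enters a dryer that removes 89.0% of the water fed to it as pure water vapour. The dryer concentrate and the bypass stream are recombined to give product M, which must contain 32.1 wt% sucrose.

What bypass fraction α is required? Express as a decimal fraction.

0.267

All 2210×0.141 = 311.61 g/s of sucrose reaches M, so M = 311.61/0.321 = 970.75 g/s and vapour = 1239.3 g/s.
The evaporator receives (1−α)·2210 of feed at 0.859 water and removes 0.890 of that water:
0.890×0.859×(1−α)×2210 = 1239.3
(1−α) = 1239.3/1689.6 = 0.7335;  α = 0.2665.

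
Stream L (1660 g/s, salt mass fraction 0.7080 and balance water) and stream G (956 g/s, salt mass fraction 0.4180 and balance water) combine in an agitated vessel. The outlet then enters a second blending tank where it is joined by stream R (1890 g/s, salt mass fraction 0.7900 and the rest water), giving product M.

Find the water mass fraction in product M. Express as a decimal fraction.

0.3191

Overall, product flow = 4506 g/s.
water in = 1660×0.292 + 956×0.582 + 1890×0.210 = 1438 g/s.
water fraction in M = 0.3191.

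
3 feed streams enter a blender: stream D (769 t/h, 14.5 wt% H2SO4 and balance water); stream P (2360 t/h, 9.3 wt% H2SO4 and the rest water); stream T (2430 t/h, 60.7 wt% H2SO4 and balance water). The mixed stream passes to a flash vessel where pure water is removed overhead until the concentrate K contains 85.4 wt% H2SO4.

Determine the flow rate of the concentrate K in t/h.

H2SO4 entering = 769×0.145 + 2360×0.093 + 2430×0.607 = 1806 t/h.
All H2SO4 reports to K, so K = 1806/0.854 = 2114.7 t/h.

2115 t/h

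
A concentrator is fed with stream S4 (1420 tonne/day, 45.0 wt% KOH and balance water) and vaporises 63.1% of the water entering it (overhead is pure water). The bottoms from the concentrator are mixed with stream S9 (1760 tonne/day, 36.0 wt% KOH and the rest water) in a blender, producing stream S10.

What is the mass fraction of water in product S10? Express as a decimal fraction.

0.526

Vapour removed = 0.631×0.550×1420 = 492.81 tonne/day; concentrate = 927.19 tonne/day.
water reaching the mixer = 288.19 (from concentrate) + 1760×0.640 = 1414.6 tonne/day.
Product flow = 927.19 + 1760 = 2687.2 tonne/day; water fraction = 0.526.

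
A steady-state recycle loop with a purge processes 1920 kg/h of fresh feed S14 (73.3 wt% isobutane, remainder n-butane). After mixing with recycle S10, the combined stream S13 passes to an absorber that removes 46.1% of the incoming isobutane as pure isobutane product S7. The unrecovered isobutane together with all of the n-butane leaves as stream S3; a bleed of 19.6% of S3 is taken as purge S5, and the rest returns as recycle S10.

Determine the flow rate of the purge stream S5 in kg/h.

n-butane enters only via S14 and leaves only via the purge: 1920×0.267 = 0.196×(n-butane in S3), and the absorber passes all n-butane, so n-butane in S13 = n-butane in S3 = 2615.5 kg/h.
isobutane in S13: m_A = 1920×0.733 + (1−0.196)·(1−0.461)·m_A, so m_A = 1407.4/0.5666 = 2483.7 kg/h.
S3 = (1−0.461)×2483.7 + 2615.5 = 3954.2 kg/h.
Purge S5 = 0.196×3954.2 = 775.03 kg/h.

775 kg/h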